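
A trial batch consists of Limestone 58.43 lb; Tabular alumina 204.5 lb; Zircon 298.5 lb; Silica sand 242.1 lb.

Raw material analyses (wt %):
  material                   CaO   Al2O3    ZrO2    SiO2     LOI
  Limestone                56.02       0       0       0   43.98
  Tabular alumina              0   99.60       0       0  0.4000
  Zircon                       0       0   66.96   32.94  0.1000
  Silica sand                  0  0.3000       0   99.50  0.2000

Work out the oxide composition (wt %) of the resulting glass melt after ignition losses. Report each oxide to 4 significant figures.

Working values are shown (rounded to four significant digits) when written out — full float precision is maintained through every step. Every reported value receives exactly one rounding. Derived quantities are re-derived at full precision (ignition loss, yield, totals, four oxide percentages, glass mass) from the weighed amounts on 776.2 lb of glass, as written in the problem or the answer.
Oxide masses out of the charge:
  CaO: 58.43·0.5602 = 32.73 lb
  Al2O3: 204.5·0.9960 + 242.1·0.003000 = 204.4 lb
  ZrO2: 298.5·0.6696 = 199.9 lb
  SiO2: 298.5·0.3294 + 242.1·0.9950 = 339.2 lb
LOI: 58.43·0.4398 + 204.5·0.004000 + 298.5·0.001000 + 242.1·0.002000 = 27.30 lb
batch − LOI leaves glass = 803.5 − 27.30 = 776.2 lb (= Σ oxide masses)
wt % = 100 × oxide mass / glass mass

Glass mass = 776.2 lb (batch 803.5 − LOI 27.30).
Composition: CaO 4.217%, Al2O3 26.33%, ZrO2 25.75%, SiO2 43.70%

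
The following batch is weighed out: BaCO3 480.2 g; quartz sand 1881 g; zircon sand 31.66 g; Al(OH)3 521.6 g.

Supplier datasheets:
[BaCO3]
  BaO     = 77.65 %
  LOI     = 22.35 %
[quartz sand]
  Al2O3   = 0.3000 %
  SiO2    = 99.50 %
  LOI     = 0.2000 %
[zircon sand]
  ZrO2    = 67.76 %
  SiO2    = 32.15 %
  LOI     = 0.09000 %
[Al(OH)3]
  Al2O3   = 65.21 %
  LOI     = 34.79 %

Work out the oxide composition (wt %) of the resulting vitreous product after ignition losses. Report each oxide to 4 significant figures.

Working values are printed with 4-significant-figure rounding in the working. Each numeric step keeps full precision at all times — every reported number is rounded just once — derived quantities are re-derived from the batch weights on 2622 g of glass in full precision (LOI, the totals, the four compositions, glass mass, yield) exactly as printed in question or answer.
Oxide masses out of the charge:
  BaO: 480.2·0.7765 = 372.9 g
  ZrO2: 31.66·0.6776 = 21.45 g
  Al2O3: 1881·0.003000 + 521.6·0.6521 = 345.8 g
  SiO2: 1881·0.9950 + 31.66·0.3215 = 1882 g
LOI: 480.2·0.2235 + 1881·0.002000 + 31.66·9.000e-04 + 521.6·0.3479 = 292.6 g
The glass mass, total less LOI, = 2914 − 292.6 = 2622 g (= the summed oxide contributions)
wt % = 100 × oxide mass / glass mass

Glass mass = 2622 g (batch 2914 − LOI 292.6).
Composition: BaO 14.22%, ZrO2 0.8182%, Al2O3 13.19%, SiO2 71.77%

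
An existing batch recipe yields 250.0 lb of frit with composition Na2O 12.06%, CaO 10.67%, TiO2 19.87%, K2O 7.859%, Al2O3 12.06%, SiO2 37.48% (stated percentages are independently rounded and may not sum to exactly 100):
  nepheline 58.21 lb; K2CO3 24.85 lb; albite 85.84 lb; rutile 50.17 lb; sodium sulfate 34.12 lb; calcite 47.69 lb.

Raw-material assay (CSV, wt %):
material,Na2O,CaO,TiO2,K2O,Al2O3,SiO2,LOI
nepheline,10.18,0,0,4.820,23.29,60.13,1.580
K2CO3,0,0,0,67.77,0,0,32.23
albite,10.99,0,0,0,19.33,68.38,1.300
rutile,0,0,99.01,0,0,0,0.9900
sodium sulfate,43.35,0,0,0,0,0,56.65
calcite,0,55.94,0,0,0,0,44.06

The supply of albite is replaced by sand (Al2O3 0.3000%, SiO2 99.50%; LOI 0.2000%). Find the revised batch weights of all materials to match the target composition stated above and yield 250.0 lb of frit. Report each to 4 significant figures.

Revised batch per 250.0 lb frit:
  nepheline: 129.2 lb
  K2CO3: 19.80 lb
  sand: 16.06 lb
  rutile: 50.17 lb
  sodium sulfate: 39.20 lb
  calcite: 47.69 lb
Total batch = 302.1 lb; LOI loss = 52.17 lb

Full float precision is kept in all steps; intermediates are displayed, with 4-significant-figure rounding, alongside each step; every reported number takes a single rounding — derived quantities, including the yield, LOI, net glass mass, six oxide percentages, the totals, are rebuilt using the weight values for 250.0 lb of glass at full precision as written in the problem or answer text.
Per-oxide target masses for 250.0 lb frit:
  Na2O: 12.06% × 250.0 = 30.15 lb
  CaO: 10.67% × 250.0 = 26.68 lb
  TiO2: 19.87% × 250.0 = 49.68 lb
  K2O: 7.859% × 250.0 = 19.65 lb
  Al2O3: 12.06% × 250.0 = 30.15 lb
  SiO2: 37.48% × 250.0 = 93.70 lb
Sums-versus-targets review given the weights on record, at the basis given (every target is met by its sum exact up to rounding of places):
  Na2O: 129.2·0.1018 + 39.20·0.4335 = 30.15 lb (target 30.15 lb)
  CaO: 47.69·0.5594 = 26.68 lb (target 26.68 lb)
  TiO2: 50.17·0.9901 = 49.67 lb (target 49.68 lb)
  K2O: 129.2·0.04820 + 19.80·0.6777 = 19.65 lb (target 19.65 lb)
  Al2O3: 129.2·0.2329 + 16.06·0.003000 = 30.14 lb (target 30.15 lb)
  SiO2: 129.2·0.6013 + 16.06·0.9950 = 93.67 lb (target 93.70 lb)
Glass-mass closure: whole batch net of LOI = 249.9 lb (summing oxide targets gives 250.0 lb; stated basis 250.0 lb — a pure rounding effect).
Whole-batch sum: Σ batch = 302.1 lb; LOI removed, Σ of batch·LOI: 52.17 lb; glass ÷ batch gives a yield of 82.73%.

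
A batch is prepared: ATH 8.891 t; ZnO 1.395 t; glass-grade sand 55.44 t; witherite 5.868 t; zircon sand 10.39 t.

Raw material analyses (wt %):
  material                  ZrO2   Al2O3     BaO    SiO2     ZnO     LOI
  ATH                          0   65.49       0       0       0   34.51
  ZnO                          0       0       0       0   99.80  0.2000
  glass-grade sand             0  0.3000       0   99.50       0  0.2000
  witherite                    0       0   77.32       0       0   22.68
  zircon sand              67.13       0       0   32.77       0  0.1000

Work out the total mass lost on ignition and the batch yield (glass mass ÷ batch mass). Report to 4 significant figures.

LOI loss = 4.523 t; glass = 77.46 t; yield = 94.48%

Each numeric step runs at exact precision at all times. The intermediate values are rounded off to 4 significant figures as shown — every reported result undergoes a single rounding — the derived quantities are recomputed from the batch weights per 77.46 t of glass at exact precision (totals, LOI, net glass mass, yield, five oxide percentages), as given in problem or answer.
Material-by-material LOI:
  ATH: 8.891 × 0.3451 = 3.068 t
  ZnO: 1.395 × 0.002000 = 0.002790 t
  glass-grade sand: 55.44 × 0.002000 = 0.1109 t
  witherite: 5.868 × 0.2268 = 1.331 t
  zircon sand: 10.39 × 0.001000 = 0.01039 t
Total LOI = 4.523 t
Glass = batch − LOI = 81.98 − 4.523 = 77.46 t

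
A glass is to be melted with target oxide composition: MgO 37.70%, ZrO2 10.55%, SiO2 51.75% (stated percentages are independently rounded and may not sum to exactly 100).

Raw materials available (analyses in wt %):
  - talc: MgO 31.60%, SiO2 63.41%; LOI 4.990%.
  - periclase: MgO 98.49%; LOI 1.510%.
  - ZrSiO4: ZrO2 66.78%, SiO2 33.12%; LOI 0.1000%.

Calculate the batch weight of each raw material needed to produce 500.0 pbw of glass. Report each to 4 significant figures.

Batch per 500.0 pbw glass:
  talc: 366.8 pbw
  periclase: 73.70 pbw
  ZrSiO4: 78.99 pbw
Total batch = 519.5 pbw; LOI loss = 19.50 pbw; yield = 96.25%

The intermediate values are printed rounded to 4 significant digits in the working — the working math holds full float precision at every stage — every reported figure is rounded just once; derived quantities (three oxide percentages, totals, ignition loss, net glass mass, the yield) are carried using the weight values at 500.0 pbw of glass in full float precision exactly as printed in either problem or answer.
Target masses of each oxide per 500.0 pbw glass:
  MgO: 37.70% × 500.0 = 188.5 pbw
  ZrO2: 10.55% × 500.0 = 52.75 pbw
  SiO2: 51.75% × 500.0 = 258.8 pbw
Oxide-by-oxide audit working from each reported weight, against the basis in use (each sum matches its target mass modulo rounding of the values):
  MgO: 366.8·0.3160 + 73.70·0.9849 = 188.5 pbw (target 188.5 pbw)
  ZrO2: 78.99·0.6678 = 52.75 pbw (target 52.75 pbw)
  SiO2: 366.8·0.6341 + 78.99·0.3312 = 258.7 pbw (target 258.8 pbw)
Glass mass check: total batch − LOI = 500.0 pbw (summing oxide targets gives 500.0 pbw; stated basis 500.0 pbw — gaps are rounding artifacts).
Summing the batch: Σ batch = 519.5 pbw; ignition loss, Σ(batch × LOI) = 19.50 pbw; yield: glass divided by total = 96.25%.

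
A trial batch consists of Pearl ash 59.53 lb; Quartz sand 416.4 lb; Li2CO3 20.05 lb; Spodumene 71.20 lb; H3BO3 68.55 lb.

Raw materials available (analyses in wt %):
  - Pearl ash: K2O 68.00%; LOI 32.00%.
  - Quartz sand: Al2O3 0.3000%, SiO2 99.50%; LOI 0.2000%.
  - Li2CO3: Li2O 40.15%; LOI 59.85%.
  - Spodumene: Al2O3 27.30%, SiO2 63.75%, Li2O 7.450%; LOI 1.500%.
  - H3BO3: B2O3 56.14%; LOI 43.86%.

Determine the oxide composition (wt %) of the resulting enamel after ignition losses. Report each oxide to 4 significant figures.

Glass mass = 572.7 lb (batch 635.7 − LOI 63.02).
Composition: B2O3 6.720%, Al2O3 3.612%, SiO2 80.27%, K2O 7.068%, Li2O 2.332%

In-progress results are displayed with 4-significant-digit rounding within the worked lines — the whole derivation carries exact precision through the solve — a single rounding completes each reported number. The derived quantities (glass mass, totals, yield, five oxide percentages, LOI) are rebuilt from the batch weights on 572.7 lb of glass at full float precision precisely as stated by the question or the answer.
Oxide-by-oxide delivered mass:
  B2O3: 68.55·0.5614 = 38.48 lb
  Al2O3: 416.4·0.003000 + 71.20·0.2730 = 20.69 lb
  SiO2: 416.4·0.9950 + 71.20·0.6375 = 459.7 lb
  K2O: 59.53·0.6800 = 40.48 lb
  Li2O: 20.05·0.4015 + 71.20·0.07450 = 13.35 lb
LOI: 59.53·0.3200 + 416.4·0.002000 + 20.05·0.5985 + 71.20·0.01500 + 68.55·0.4386 = 63.02 lb
Net of LOI, the glass mass = 635.7 − 63.02 = 572.7 lb (matching Σ of the oxides)
percent by weight: oxide/glass ×100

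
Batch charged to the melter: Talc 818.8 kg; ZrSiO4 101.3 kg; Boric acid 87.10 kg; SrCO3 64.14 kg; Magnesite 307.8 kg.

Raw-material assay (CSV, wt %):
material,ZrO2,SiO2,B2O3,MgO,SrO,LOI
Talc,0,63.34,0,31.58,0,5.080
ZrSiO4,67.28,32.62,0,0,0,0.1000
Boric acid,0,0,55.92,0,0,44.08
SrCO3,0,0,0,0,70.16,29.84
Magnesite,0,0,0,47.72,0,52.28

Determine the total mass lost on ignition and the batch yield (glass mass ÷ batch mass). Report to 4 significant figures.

Working values are displayed (rounded to four significant digits) as written; the working math carries full precision through every step — each reported value takes just one rounding — all derived quantities (the totals, yield, net glass mass, LOI, the five compositions) are carried from the batch weights for 1119 kg of glass in full float precision, as given in problem or answer.
Per-material ignition loss:
  Talc: 818.8 × 0.05080 = 41.60 kg
  ZrSiO4: 101.3 × 0.001000 = 0.1013 kg
  Boric acid: 87.10 × 0.4408 = 38.39 kg
  SrCO3: 64.14 × 0.2984 = 19.14 kg
  Magnesite: 307.8 × 0.5228 = 160.9 kg
Total LOI = 260.1 kg
Glass = batch − LOI = 1379 − 260.1 = 1119 kg

LOI loss = 260.1 kg; glass = 1119 kg; yield = 81.14%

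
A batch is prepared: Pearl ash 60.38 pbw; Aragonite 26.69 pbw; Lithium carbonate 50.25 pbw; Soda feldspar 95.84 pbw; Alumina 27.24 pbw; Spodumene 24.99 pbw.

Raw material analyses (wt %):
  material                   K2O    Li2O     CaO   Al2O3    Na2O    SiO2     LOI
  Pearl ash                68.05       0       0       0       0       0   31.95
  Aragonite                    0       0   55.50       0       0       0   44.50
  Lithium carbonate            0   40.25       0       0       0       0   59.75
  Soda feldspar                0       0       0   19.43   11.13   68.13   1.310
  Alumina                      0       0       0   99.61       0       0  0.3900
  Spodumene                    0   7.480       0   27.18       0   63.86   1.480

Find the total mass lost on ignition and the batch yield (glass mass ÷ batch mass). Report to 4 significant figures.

LOI loss = 62.92 pbw; glass = 222.5 pbw; yield = 77.95%

Intermediates are printed (rounded to four significant digits) within the worked lines — every computation holds full precision from start to finish; each reported result is rounded once only. All derived quantities are re-derived at full float precision (yield, totals, glass mass, LOI, six oxide percentages) using the weight values on 222.5 pbw of glass exactly as printed in either problem or answer.
Each material's LOI contribution:
  Pearl ash: 60.38 × 0.3195 = 19.29 pbw
  Aragonite: 26.69 × 0.4450 = 11.88 pbw
  Lithium carbonate: 50.25 × 0.5975 = 30.02 pbw
  Soda feldspar: 95.84 × 0.01310 = 1.256 pbw
  Alumina: 27.24 × 0.003900 = 0.1062 pbw
  Spodumene: 24.99 × 0.01480 = 0.3699 pbw
Total LOI = 62.92 pbw
Glass = batch − LOI = 285.4 − 62.92 = 222.5 pbw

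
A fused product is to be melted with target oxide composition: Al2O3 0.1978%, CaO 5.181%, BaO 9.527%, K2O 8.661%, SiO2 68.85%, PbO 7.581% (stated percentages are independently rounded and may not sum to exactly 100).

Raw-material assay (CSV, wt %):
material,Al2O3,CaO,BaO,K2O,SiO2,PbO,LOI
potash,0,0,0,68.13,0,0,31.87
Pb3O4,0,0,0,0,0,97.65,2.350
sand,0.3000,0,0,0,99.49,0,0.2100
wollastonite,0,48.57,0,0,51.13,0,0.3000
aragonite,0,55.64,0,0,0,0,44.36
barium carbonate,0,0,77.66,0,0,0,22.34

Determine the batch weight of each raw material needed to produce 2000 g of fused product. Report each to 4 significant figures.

Batch per 2000 g fused product:
  potash: 254.2 g
  Pb3O4: 155.3 g
  sand: 1319 g
  wollastonite: 127.2 g
  aragonite: 75.16 g
  barium carbonate: 245.4 g
Total batch = 2176 g; LOI loss = 176.0 g; yield = 91.91%

All internal work holds exact precision throughout — mid-chain values are displayed with 4-significant-digit rounding within the worked lines; each reported number is rounded a single time; derived quantities (ignition loss, totals, six oxide percentages, net glass mass, yield) are re-derived at exact precision from the weighed amounts at 2000 g of glass exactly as shown in either problem or answer.
The oxide mass targets at 2000 g fused product:
  Al2O3: 0.1978% × 2000 = 3.956 g
  CaO: 5.181% × 2000 = 103.6 g
  BaO: 9.527% × 2000 = 190.5 g
  K2O: 8.661% × 2000 = 173.2 g
  SiO2: 68.85% × 2000 = 1377 g
  PbO: 7.581% × 2000 = 151.6 g
Oxide-by-oxide audit with the batch weights as given, under the basis named above (summed amounts equal target values exact up to rounding of places):
  Al2O3: 1319·0.003000 = 3.957 g (target 3.956 g)
  CaO: 127.2·0.4857 + 75.16·0.5564 = 103.6 g (target 103.6 g)
  BaO: 245.4·0.7766 = 190.6 g (target 190.5 g)
  K2O: 254.2·0.6813 = 173.2 g (target 173.2 g)
  SiO2: 1319·0.9949 + 127.2·0.5113 = 1377 g (target 1377 g)
  PbO: 155.3·0.9765 = 151.7 g (target 151.6 g)
Mass balance on the glass: net batch after ignition = 2000 g (summing oxide targets gives 2000 g; the stated basis being 2000 g — deltas are rounding alone).
Batch grand total — Σ batch = 2176 g; LOI loss = Σ batch·LOI = 176.0 g; yield, glass over the total, = 91.91%.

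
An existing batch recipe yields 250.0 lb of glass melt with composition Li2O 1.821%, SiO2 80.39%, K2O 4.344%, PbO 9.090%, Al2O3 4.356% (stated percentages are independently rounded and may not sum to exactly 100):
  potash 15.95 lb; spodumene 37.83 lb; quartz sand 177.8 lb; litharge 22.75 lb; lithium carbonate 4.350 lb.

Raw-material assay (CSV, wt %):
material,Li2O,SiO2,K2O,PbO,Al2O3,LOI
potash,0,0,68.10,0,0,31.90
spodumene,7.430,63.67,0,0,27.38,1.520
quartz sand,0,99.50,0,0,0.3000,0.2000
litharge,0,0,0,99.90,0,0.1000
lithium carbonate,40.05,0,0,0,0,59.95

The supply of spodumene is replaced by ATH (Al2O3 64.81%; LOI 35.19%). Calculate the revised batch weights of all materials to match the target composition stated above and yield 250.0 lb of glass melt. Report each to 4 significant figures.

Revised batch per 250.0 lb glass melt:
  potash: 15.95 lb
  ATH: 15.87 lb
  quartz sand: 202.0 lb
  litharge: 22.75 lb
  lithium carbonate: 11.37 lb
Total batch = 267.9 lb; LOI loss = 17.92 lb

Working values are shown (rounded to 4 significant figures) as written. Every computation keeps full precision in every operation — a single rounding produces each reported result — derived quantities (the yield, the totals, LOI, net glass mass, five oxide percentages) are re-derived using the weight values at 250.0 lb of glass at exact precision, as written in either problem or answer.
Oxide mass targets, per 250.0 lb glass melt:
  Li2O: 1.821% × 250.0 = 4.552 lb
  SiO2: 80.39% × 250.0 = 201.0 lb
  K2O: 4.344% × 250.0 = 10.86 lb
  PbO: 9.090% × 250.0 = 22.72 lb
  Al2O3: 4.356% × 250.0 = 10.89 lb
Balance tally, oxide-wise, on the weights just shown, per the basis as stated (sums match the target masses within answer rounding):
  Li2O: 11.37·0.4005 = 4.554 lb (target 4.552 lb)
  SiO2: 202.0·0.9950 = 201.0 lb (target 201.0 lb)
  K2O: 15.95·0.6810 = 10.86 lb (target 10.86 lb)
  PbO: 22.75·0.9990 = 22.73 lb (target 22.72 lb)
  Al2O3: 15.87·0.6481 + 202.0·0.003000 = 10.89 lb (target 10.89 lb)
Glass-mass sanity pass: Σ batch − LOI loss = 250.0 lb (the targets, summed, come to 250.0 lb; against the stated basis, 250.0 lb — deltas are rounding alone).
Total batch = Σ batch = 267.9 lb; LOI removed, Σ of batch·LOI: 17.92 lb; the yield ratio, glass ÷ batch: 93.31%.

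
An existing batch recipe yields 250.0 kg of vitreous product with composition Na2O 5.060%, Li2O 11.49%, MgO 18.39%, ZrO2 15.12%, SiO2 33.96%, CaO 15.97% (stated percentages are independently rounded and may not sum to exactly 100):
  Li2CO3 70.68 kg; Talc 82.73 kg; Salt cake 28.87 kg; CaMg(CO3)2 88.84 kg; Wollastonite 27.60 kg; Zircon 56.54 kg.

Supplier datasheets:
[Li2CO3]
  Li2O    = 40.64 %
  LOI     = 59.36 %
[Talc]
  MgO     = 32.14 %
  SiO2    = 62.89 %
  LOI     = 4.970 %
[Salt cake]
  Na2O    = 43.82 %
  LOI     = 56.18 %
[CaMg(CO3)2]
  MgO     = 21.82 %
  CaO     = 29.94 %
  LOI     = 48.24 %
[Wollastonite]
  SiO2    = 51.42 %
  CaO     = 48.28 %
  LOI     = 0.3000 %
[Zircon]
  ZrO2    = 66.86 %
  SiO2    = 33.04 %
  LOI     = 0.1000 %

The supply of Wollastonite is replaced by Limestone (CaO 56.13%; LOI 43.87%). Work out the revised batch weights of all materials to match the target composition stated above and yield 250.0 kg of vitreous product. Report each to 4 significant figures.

The whole derivation holds exact precision all the way through — mid-chain values are printed rounded to 4 significant digits within the worked lines; every reported figure is rounded just once — derived quantities are carried at exact precision (the yield, totals, ignition loss, six oxide percentages, net glass mass) starting from the weights at 250.0 kg of glass as set out in the question or the answer.
Oxide mass targets, per 250.0 kg vitreous product:
  Na2O: 5.060% × 250.0 = 12.65 kg
  Li2O: 11.49% × 250.0 = 28.72 kg
  MgO: 18.39% × 250.0 = 45.98 kg
  ZrO2: 15.12% × 250.0 = 37.80 kg
  SiO2: 33.96% × 250.0 = 84.90 kg
  CaO: 15.97% × 250.0 = 39.92 kg
Balance tally, oxide-wise, using the reported weights, at the basis given (sums match the target masses modulo rounding of the values):
  Na2O: 28.87·0.4382 = 12.65 kg (target 12.65 kg)
  Li2O: 70.68·0.4064 = 28.72 kg (target 28.72 kg)
  MgO: 105.3·0.3214 + 55.60·0.2182 = 45.98 kg (target 45.98 kg)
  ZrO2: 56.54·0.6686 = 37.80 kg (target 37.80 kg)
  SiO2: 105.3·0.6289 + 56.54·0.3304 = 84.90 kg (target 84.90 kg)
  CaO: 55.60·0.2994 + 41.47·0.5613 = 39.92 kg (target 39.92 kg)
Auditing the glass mass value: net batch after ignition = 250.0 kg (per-oxide target masses sum to 250.0 kg; the stated basis being 250.0 kg — differing by rounding only).
Whole-batch sum: Σ batch = 358.5 kg; the LOI term Σ batch·LOI equals 108.5 kg; glass ÷ batch gives a yield of 69.74%.

Revised batch per 250.0 kg vitreous product:
  Li2CO3: 70.68 kg
  Talc: 105.3 kg
  Salt cake: 28.87 kg
  CaMg(CO3)2: 55.60 kg
  Limestone: 41.47 kg
  Zircon: 56.54 kg
Total batch = 358.5 kg; LOI loss = 108.5 kg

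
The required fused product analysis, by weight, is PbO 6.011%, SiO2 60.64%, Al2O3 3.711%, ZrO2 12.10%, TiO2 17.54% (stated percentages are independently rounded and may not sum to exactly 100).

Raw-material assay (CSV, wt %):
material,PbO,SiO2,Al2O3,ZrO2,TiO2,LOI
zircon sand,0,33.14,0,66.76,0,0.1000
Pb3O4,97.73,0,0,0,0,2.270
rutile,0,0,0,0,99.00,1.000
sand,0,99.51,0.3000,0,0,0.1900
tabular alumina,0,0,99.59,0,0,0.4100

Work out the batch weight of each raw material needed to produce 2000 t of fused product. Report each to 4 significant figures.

All arithmetic runs at full float precision at every stage. Working values are printed with 4-significant-digit rounding when written out — a single rounding finalizes every reported figure. Derived quantities, which include glass mass, the yield, totals, ignition loss, the five compositions, are carried at full precision, as written in question or answer, starting from the weights per 2000 t of glass.
Target oxide masses per 2000 t fused product:
  PbO: 6.011% × 2000 = 120.2 t
  SiO2: 60.64% × 2000 = 1213 t
  Al2O3: 3.711% × 2000 = 74.22 t
  ZrO2: 12.10% × 2000 = 242.0 t
  TiO2: 17.54% × 2000 = 350.8 t
Checking each oxide sum working from each reported weight, for the quoted basis mass (each sum matches its target mass inside rounding margins):
  PbO: 123.0·0.9773 = 120.2 t (target 120.2 t)
  SiO2: 362.5·0.3314 + 1098·0.9951 = 1213 t (target 1213 t)
  Al2O3: 1098·0.003000 + 71.22·0.9959 = 74.22 t (target 74.22 t)
  ZrO2: 362.5·0.6676 = 242.0 t (target 242.0 t)
  TiO2: 354.3·0.9900 = 350.8 t (target 350.8 t)
Glass-mass bookkeeping: batch total minus LOI = 2000 t (per-oxide target masses sum to 2000 t; versus the stated basis of 2000 t — any gap is answer rounding).
Summing the batch: Σ batch = 2009 t; the LOI term Σ batch·LOI equals 9.076 t; the yield ratio, glass ÷ batch: 99.55%.

Batch per 2000 t fused product:
  zircon sand: 362.5 t
  Pb3O4: 123.0 t
  rutile: 354.3 t
  sand: 1098 t
  tabular alumina: 71.22 t
Total batch = 2009 t; LOI loss = 9.076 t; yield = 99.55%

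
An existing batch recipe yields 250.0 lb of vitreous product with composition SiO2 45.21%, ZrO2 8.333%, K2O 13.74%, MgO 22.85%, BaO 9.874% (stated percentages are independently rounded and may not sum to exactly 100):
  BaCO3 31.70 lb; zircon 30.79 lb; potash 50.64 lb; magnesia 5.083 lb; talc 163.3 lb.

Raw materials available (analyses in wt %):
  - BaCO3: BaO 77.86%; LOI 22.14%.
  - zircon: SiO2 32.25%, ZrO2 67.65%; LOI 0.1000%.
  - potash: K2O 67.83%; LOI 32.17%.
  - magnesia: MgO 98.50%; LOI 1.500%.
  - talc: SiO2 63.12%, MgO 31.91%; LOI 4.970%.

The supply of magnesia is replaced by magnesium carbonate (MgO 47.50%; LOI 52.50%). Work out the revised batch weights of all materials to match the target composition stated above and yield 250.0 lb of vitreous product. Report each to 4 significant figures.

Revised batch per 250.0 lb vitreous product:
  BaCO3: 31.70 lb
  zircon: 30.79 lb
  potash: 50.64 lb
  magnesium carbonate: 10.54 lb
  talc: 163.3 lb
Total batch = 287.0 lb; LOI loss = 36.99 lb

Working values are shown, rounded to 4 significant figures, alongside each step — the working math maintains exact precision in all steps; each reported value is rounded just once — the derived quantities are computed at full precision (glass mass, totals, LOI, five oxide percentages, yield) from the batch weights per 250.0 lb of glass, as quoted within the question or the answer.
The oxide mass targets at 250.0 lb vitreous product:
  SiO2: 45.21% × 250.0 = 113.0 lb
  ZrO2: 8.333% × 250.0 = 20.83 lb
  K2O: 13.74% × 250.0 = 34.35 lb
  MgO: 22.85% × 250.0 = 57.12 lb
  BaO: 9.874% × 250.0 = 24.68 lb
Per-oxide balance check working from each reported weight, at the basis given (summed amounts equal target values net of answer rounding effects):
  SiO2: 30.79·0.3225 + 163.3·0.6312 = 113.0 lb (target 113.0 lb)
  ZrO2: 30.79·0.6765 = 20.83 lb (target 20.83 lb)
  K2O: 50.64·0.6783 = 34.35 lb (target 34.35 lb)
  MgO: 10.54·0.4750 + 163.3·0.3191 = 57.12 lb (target 57.12 lb)
  BaO: 31.70·0.7786 = 24.68 lb (target 24.68 lb)
Auditing the glass mass value: total charge less LOI = 250.0 lb (the Σ of target masses is 250.0 lb; against the stated basis, 250.0 lb — gaps are rounding artifacts).
Summing the batch: Σ batch = 287.0 lb; Σ batch·LOI gives LOI loss = 36.99 lb; yield = glass ÷ total batch = 87.11%.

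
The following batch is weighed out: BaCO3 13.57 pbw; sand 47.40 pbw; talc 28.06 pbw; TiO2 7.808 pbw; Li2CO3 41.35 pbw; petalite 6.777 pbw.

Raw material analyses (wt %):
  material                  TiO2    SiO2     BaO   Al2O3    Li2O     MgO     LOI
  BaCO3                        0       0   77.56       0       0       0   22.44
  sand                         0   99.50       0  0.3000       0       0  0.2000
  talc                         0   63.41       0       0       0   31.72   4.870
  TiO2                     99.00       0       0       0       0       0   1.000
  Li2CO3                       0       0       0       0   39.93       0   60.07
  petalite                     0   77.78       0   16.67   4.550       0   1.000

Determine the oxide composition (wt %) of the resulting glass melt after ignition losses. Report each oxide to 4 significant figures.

Glass mass = 115.5 pbw (batch 145.0 − LOI 29.49).
Composition: TiO2 6.694%, SiO2 60.82%, BaO 9.115%, Al2O3 1.101%, Li2O 14.57%, MgO 7.708%

Mid-chain values are shown, rounded to 4 significant digits, between the steps — every computation keeps full float precision end to end — every reported result undergoes a single rounding; all derived quantities, including six oxide percentages, glass mass, yield, ignition loss, the totals, are computed from the batch weights on 115.5 pbw of glass in full float precision exactly as shown in the problem or answer text.
Oxide-by-oxide delivered mass:
  TiO2: 7.808·0.9900 = 7.730 pbw
  SiO2: 47.40·0.9950 + 28.06·0.6341 + 6.777·0.7778 = 70.23 pbw
  BaO: 13.57·0.7756 = 10.52 pbw
  Al2O3: 47.40·0.003000 + 6.777·0.1667 = 1.272 pbw
  Li2O: 41.35·0.3993 + 6.777·0.04550 = 16.82 pbw
  MgO: 28.06·0.3172 = 8.901 pbw
LOI: 13.57·0.2244 + 47.40·0.002000 + 28.06·0.04870 + 7.808·0.01000 + 41.35·0.6007 + 6.777·0.01000 = 29.49 pbw
Resulting glass, batch − LOI: 145.0 − 29.49 = 115.5 pbw (matching Σ of the oxides)
each wt % is 100 × oxide ÷ glass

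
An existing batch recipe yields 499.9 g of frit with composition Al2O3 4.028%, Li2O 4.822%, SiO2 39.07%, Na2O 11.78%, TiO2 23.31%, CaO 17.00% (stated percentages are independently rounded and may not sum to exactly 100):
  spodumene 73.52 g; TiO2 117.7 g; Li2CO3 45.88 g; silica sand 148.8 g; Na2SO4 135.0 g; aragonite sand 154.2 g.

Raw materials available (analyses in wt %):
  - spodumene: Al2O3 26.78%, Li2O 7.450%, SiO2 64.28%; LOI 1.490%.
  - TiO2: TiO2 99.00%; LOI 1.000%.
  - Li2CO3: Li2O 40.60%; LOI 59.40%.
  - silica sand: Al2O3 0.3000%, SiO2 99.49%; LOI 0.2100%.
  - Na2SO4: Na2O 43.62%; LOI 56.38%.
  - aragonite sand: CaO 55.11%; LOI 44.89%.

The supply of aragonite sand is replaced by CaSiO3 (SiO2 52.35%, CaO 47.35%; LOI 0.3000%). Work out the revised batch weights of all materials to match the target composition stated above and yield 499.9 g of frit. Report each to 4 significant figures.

Revised batch per 499.9 g frit:
  spodumene: 74.59 g
  TiO2: 117.7 g
  Li2CO3: 45.69 g
  silica sand: 53.68 g
  Na2SO4: 135.0 g
  CaSiO3: 179.5 g
Total batch = 606.2 g; LOI loss = 106.2 g

Working values are printed, with 4-significant-figure rounding, on the page. The working math keeps exact precision throughout — every reported number includes exactly one rounding — the derived quantities, which include glass mass, yield, six oxide percentages, the totals, LOI, are carried in full precision, as quoted within either problem or answer, from the weighed amounts on 499.9 g of glass.
Per-oxide target masses for 499.9 g frit:
  Al2O3: 4.028% × 499.9 = 20.14 g
  Li2O: 4.822% × 499.9 = 24.11 g
  SiO2: 39.07% × 499.9 = 195.3 g
  Na2O: 11.78% × 499.9 = 58.89 g
  TiO2: 23.31% × 499.9 = 116.5 g
  CaO: 17.00% × 499.9 = 84.98 g
Per-oxide balance check using the reported weights, on the stated basis (oxide sums agree with the targets within answer rounding):
  Al2O3: 74.59·0.2678 + 53.68·0.003000 = 20.14 g (target 20.14 g)
  Li2O: 74.59·0.07450 + 45.69·0.4060 = 24.11 g (target 24.11 g)
  SiO2: 74.59·0.6428 + 53.68·0.9949 + 179.5·0.5235 = 195.3 g (target 195.3 g)
  Na2O: 135.0·0.4362 = 58.89 g (target 58.89 g)
  TiO2: 117.7·0.9900 = 116.5 g (target 116.5 g)
  CaO: 179.5·0.4735 = 84.99 g (target 84.98 g)
Auditing the glass mass value: whole batch net of LOI = 500.0 g (per-oxide target masses sum to 499.9 g; basis as stated: 499.9 g — gaps are rounding artifacts).
Total batch = Σ batch = 606.2 g; loss to ignition Σ batch·LOI = 106.2 g; yield: glass divided by total = 82.48%.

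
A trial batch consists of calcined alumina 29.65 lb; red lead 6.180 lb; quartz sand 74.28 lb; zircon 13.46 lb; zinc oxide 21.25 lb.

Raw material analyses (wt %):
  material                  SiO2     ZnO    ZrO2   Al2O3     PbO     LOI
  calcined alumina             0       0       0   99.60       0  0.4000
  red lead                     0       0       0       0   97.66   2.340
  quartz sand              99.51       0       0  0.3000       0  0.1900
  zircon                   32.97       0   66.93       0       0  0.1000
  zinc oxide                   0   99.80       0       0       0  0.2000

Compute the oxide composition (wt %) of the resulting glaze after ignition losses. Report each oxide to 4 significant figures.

Glass mass = 144.4 lb (batch 144.8 − LOI 0.4603).
Composition: SiO2 54.28%, ZnO 14.69%, ZrO2 6.241%, Al2O3 20.61%, PbO 4.181%

All arithmetic keeps full precision at all times. Mid-chain values appear (rounded to 4 significant digits) on the page; each reported value takes a single rounding. The derived quantities are computed from the batch weights per 144.4 lb of glass at full float precision (net glass mass, five oxide percentages, totals, ignition loss, yield), exactly as shown in the problem or answer text.
Oxide masses out of the charge:
  SiO2: 74.28·0.9951 + 13.46·0.3297 = 78.35 lb
  ZnO: 21.25·0.9980 = 21.21 lb
  ZrO2: 13.46·0.6693 = 9.009 lb
  Al2O3: 29.65·0.9960 + 74.28·0.003000 = 29.75 lb
  PbO: 6.180·0.9766 = 6.035 lb
LOI: 29.65·0.004000 + 6.180·0.02340 + 74.28·0.001900 + 13.46·0.001000 + 21.25·0.002000 = 0.4603 lb
Glass = total batch minus LOI = 144.8 − 0.4603 = 144.4 lb (= Σ oxide masses)
each wt % is 100 × oxide ÷ glass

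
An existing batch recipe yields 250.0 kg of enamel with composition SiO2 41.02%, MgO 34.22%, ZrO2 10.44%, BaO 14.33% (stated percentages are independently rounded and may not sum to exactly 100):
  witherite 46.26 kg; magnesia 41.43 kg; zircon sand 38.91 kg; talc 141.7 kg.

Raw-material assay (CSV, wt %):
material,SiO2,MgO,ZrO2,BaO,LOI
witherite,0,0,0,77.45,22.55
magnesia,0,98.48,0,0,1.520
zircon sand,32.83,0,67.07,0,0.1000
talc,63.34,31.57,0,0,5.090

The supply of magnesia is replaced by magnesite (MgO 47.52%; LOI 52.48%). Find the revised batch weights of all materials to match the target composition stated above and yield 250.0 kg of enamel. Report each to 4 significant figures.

The whole derivation carries full float precision throughout. Working values are shown rounded off to 4 significant digits at each printed step; each reported number takes exactly one rounding; derived quantities are carried from the batch weights at 250.0 kg of glass at full float precision (yield, the four compositions, the totals, net glass mass, LOI) as quoted within the problem or the answer.
Per-oxide target masses for 250.0 kg enamel:
  SiO2: 41.02% × 250.0 = 102.6 kg
  MgO: 34.22% × 250.0 = 85.55 kg
  ZrO2: 10.44% × 250.0 = 26.10 kg
  BaO: 14.33% × 250.0 = 35.83 kg
A balance pass over the oxides, with the batch weights as given, at the basis given (delivered sums recover each target inside rounding margins):
  SiO2: 38.91·0.3283 + 141.7·0.6334 = 102.5 kg (target 102.6 kg)
  MgO: 85.87·0.4752 + 141.7·0.3157 = 85.54 kg (target 85.55 kg)
  ZrO2: 38.91·0.6707 = 26.10 kg (target 26.10 kg)
  BaO: 46.26·0.7745 = 35.83 kg (target 35.83 kg)
Auditing the glass mass value: total charge less LOI = 250.0 kg (summing oxide targets gives 250.0 kg; basis as stated: 250.0 kg — deltas are rounding alone).
Whole-batch sum: Σ batch = 312.7 kg; LOI removed, Σ of batch·LOI: 62.75 kg; the yield ratio, glass ÷ batch: 79.94%.

Revised batch per 250.0 kg enamel:
  witherite: 46.26 kg
  magnesite: 85.87 kg
  zircon sand: 38.91 kg
  talc: 141.7 kg
Total batch = 312.7 kg; LOI loss = 62.75 kg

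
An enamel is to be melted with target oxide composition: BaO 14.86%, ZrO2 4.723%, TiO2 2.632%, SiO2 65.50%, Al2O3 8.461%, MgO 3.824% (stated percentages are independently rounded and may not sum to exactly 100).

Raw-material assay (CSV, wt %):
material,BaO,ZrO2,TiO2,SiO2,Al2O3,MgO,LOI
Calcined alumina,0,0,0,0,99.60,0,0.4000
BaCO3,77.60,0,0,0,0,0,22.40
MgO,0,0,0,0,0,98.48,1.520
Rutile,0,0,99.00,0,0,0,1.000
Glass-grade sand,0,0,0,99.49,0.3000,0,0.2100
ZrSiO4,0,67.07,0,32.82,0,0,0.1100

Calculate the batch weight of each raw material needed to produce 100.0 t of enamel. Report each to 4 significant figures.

All internal work holds exact precision at every stage; values along the way appear rounded to four significant digits in the working — exactly one rounding is applied to each reported figure; all derived quantities (the yield, totals, net glass mass, six oxide percentages, ignition loss) are carried at full float precision from the batch weights at 100.0 t of glass as given in either problem or answer.
Oxide-by-oxide targets in 100.0 t enamel:
  BaO: 14.86% × 100.0 = 14.86 t
  ZrO2: 4.723% × 100.0 = 4.723 t
  TiO2: 2.632% × 100.0 = 2.632 t
  SiO2: 65.50% × 100.0 = 65.50 t
  Al2O3: 8.461% × 100.0 = 8.461 t
  MgO: 3.824% × 100.0 = 3.824 t
Mass-balance tally per oxide using the reported weights, against the basis in use (oxide sums agree with the targets within answer rounding):
  BaO: 19.15·0.7760 = 14.86 t (target 14.86 t)
  ZrO2: 7.042·0.6707 = 4.723 t (target 4.723 t)
  TiO2: 2.659·0.9900 = 2.632 t (target 2.632 t)
  SiO2: 63.51·0.9949 + 7.042·0.3282 = 65.50 t (target 65.50 t)
  Al2O3: 8.304·0.9960 + 63.51·0.003000 = 8.461 t (target 8.461 t)
  MgO: 3.883·0.9848 = 3.824 t (target 3.824 t)
Auditing the glass mass value: batch Σ − ignition loss = 100.0 t (oxide target masses add up to 100.0 t; against the stated basis, 100.0 t — deltas are rounding alone).
Batch grand total — Σ batch = 104.5 t; loss to ignition Σ batch·LOI = 4.550 t; yield = glass ÷ total batch = 95.65%.

Batch per 100.0 t enamel:
  Calcined alumina: 8.304 t
  BaCO3: 19.15 t
  MgO: 3.883 t
  Rutile: 2.659 t
  Glass-grade sand: 63.51 t
  ZrSiO4: 7.042 t
Total batch = 104.5 t; LOI loss = 4.550 t; yield = 95.65%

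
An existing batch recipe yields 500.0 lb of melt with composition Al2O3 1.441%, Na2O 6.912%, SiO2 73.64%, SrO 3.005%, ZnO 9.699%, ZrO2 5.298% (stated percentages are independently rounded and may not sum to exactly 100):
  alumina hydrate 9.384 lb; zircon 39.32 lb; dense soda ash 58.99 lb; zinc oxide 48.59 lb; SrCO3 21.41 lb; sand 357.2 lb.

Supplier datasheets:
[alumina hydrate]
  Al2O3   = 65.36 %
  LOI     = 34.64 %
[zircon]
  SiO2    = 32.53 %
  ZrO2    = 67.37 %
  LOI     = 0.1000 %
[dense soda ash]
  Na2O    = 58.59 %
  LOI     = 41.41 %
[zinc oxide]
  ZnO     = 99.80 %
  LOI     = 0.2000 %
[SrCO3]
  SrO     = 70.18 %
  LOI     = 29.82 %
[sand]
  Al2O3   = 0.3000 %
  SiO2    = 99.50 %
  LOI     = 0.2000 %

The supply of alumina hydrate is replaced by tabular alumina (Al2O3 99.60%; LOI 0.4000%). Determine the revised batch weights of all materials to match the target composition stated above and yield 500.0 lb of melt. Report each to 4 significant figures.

The intermediate values are displayed rounded to four significant figures in the working. The whole derivation carries exact precision through the solve — each reported number takes exactly one rounding; the derived quantities are carried using the weight values for 500.0 lb of glass at full precision (net glass mass, the totals, the yield, the six compositions, LOI) as they appear in question or answer.
Oxide mass targets, per 500.0 lb melt:
  Al2O3: 1.441% × 500.0 = 7.205 lb
  Na2O: 6.912% × 500.0 = 34.56 lb
  SiO2: 73.64% × 500.0 = 368.2 lb
  SrO: 3.005% × 500.0 = 15.02 lb
  ZnO: 9.699% × 500.0 = 48.50 lb
  ZrO2: 5.298% × 500.0 = 26.49 lb
Oxide-by-oxide audit applying the batch weights above, under the basis named above (each sum matches its target mass exact up to rounding of places):
  Al2O3: 6.158·0.9960 + 357.2·0.003000 = 7.205 lb (target 7.205 lb)
  Na2O: 58.99·0.5859 = 34.56 lb (target 34.56 lb)
  SiO2: 39.32·0.3253 + 357.2·0.9950 = 368.2 lb (target 368.2 lb)
  SrO: 21.41·0.7018 = 15.03 lb (target 15.02 lb)
  ZnO: 48.59·0.9980 = 48.49 lb (target 48.50 lb)
  ZrO2: 39.32·0.6737 = 26.49 lb (target 26.49 lb)
The glass-mass cross-check: the batch minus its LOI: 500.0 lb (targets for the oxides total 500.0 lb; the stated basis being 500.0 lb — rounding explains the deltas).
Batch total: Σ batch = 531.7 lb; Σ batch·LOI gives LOI loss = 31.69 lb; glass ÷ batch gives a yield of 94.04%.

Revised batch per 500.0 lb melt:
  tabular alumina: 6.158 lb
  zircon: 39.32 lb
  dense soda ash: 58.99 lb
  zinc oxide: 48.59 lb
  SrCO3: 21.41 lb
  sand: 357.2 lb
Total batch = 531.7 lb; LOI loss = 31.69 lb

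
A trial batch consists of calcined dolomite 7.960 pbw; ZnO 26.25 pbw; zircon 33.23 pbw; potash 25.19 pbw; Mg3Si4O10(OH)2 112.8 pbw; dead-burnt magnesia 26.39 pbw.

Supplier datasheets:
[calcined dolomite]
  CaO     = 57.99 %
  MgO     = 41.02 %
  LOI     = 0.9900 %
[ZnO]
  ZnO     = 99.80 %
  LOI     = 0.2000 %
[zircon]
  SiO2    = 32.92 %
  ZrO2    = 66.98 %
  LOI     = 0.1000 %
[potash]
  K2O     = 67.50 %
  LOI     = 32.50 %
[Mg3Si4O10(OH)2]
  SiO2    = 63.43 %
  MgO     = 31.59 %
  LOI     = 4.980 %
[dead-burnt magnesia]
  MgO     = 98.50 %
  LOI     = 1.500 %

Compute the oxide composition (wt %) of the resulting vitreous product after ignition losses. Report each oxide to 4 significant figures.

Glass mass = 217.5 pbw (batch 231.8 − LOI 14.36).
Composition: ZnO 12.05%, SiO2 37.93%, CaO 2.123%, MgO 29.84%, ZrO2 10.24%, K2O 7.819%

Intermediates are displayed rounded off to 4 significant digits in the working; every computation maintains exact precision through every step. Every reported value takes a single rounding. Derived quantities are rebuilt from the batch weights per 217.5 pbw of glass at full float precision (the yield, the totals, net glass mass, ignition loss, six oxide percentages) precisely as stated by problem or answer.
What the batch supplies per oxide:
  ZnO: 26.25·0.9980 = 26.20 pbw
  SiO2: 33.23·0.3292 + 112.8·0.6343 = 82.49 pbw
  CaO: 7.960·0.5799 = 4.616 pbw
  MgO: 7.960·0.4102 + 112.8·0.3159 + 26.39·0.9850 = 64.89 pbw
  ZrO2: 33.23·0.6698 = 22.26 pbw
  K2O: 25.19·0.6750 = 17.00 pbw
LOI: 7.960·0.009900 + 26.25·0.002000 + 33.23·0.001000 + 25.19·0.3250 + 112.8·0.04980 + 26.39·0.01500 = 14.36 pbw
Net of LOI, the glass mass = 231.8 − 14.36 = 217.5 pbw (the oxide masses sum to this)
wt % = oxide mass / glass mass × 100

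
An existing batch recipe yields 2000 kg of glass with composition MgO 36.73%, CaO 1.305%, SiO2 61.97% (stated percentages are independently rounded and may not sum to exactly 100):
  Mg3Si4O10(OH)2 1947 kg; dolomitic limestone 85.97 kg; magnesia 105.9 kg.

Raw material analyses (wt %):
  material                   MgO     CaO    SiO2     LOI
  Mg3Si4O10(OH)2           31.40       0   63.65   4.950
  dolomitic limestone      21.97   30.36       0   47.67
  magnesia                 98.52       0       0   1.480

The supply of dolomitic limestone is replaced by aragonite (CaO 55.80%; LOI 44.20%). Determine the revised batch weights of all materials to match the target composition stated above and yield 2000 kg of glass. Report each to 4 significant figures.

Revised batch per 2000 kg glass:
  Mg3Si4O10(OH)2: 1947 kg
  aragonite: 46.77 kg
  magnesia: 125.0 kg
Total batch = 2119 kg; LOI loss = 118.9 kg

Full precision is maintained through every step. Values along the way are shown (rounded to four significant figures) on the page. Each reported figure undergoes a single rounding — derived quantities (glass mass, totals, the three compositions, ignition loss, the yield) are computed starting from the weights per 2000 kg of glass in full float precision, precisely as stated by question or answer.
The oxide mass targets at 2000 kg glass:
  MgO: 36.73% × 2000 = 734.6 kg
  CaO: 1.305% × 2000 = 26.10 kg
  SiO2: 61.97% × 2000 = 1239 kg
Per-oxide balance check on the weights just shown, relative to the basis at hand (delivered sums recover each target net of answer rounding effects):
  MgO: 1947·0.3140 + 125.0·0.9852 = 734.5 kg (target 734.6 kg)
  CaO: 46.77·0.5580 = 26.10 kg (target 26.10 kg)
  SiO2: 1947·0.6365 = 1239 kg (target 1239 kg)
Consistency of the glass mass: total batch − LOI = 2000 kg (targets for the oxides total 2000 kg; basis as stated: 2000 kg — a pure rounding effect).
Batch grand total — Σ batch = 2119 kg; LOI loss = Σ batch·LOI = 118.9 kg; the yield ratio, glass ÷ batch: 94.39%.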